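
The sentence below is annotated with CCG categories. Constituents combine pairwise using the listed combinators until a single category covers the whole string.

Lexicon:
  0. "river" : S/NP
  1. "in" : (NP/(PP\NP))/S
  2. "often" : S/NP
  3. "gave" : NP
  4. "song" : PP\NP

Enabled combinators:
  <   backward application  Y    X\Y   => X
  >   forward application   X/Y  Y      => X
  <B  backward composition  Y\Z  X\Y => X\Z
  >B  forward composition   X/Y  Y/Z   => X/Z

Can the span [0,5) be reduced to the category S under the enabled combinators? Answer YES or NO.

[0,5] S   >
  [0,1] "river" : S/NP
  [1,5] NP   >
    [1,4] NP/(PP\NP)   >
      [1,2] "in" : (NP/(PP\NP))/S
      [2,4] S   >
        [2,3] "often" : S/NP
        [3,4] "gave" : NP
    [4,5] "song" : PP\NP

YES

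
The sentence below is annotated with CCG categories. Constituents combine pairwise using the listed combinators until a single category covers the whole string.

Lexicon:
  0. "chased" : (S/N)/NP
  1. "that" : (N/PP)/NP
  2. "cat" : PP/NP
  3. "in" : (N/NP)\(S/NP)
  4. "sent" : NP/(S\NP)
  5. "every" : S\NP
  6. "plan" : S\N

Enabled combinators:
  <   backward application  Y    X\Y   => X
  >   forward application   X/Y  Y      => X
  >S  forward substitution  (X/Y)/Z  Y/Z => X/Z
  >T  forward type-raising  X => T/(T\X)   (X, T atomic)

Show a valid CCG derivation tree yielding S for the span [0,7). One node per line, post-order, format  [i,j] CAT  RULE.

[0,7] S   <
  [0,6] N   >
    [0,4] N/NP   <
      [0,3] S/NP   >S
        [0,1] "chased" : (S/N)/NP
        [1,3] N/NP   >S
          [1,2] "that" : (N/PP)/NP
          [2,3] "cat" : PP/NP
      [3,4] "in" : (N/NP)\(S/NP)
    [4,6] NP   >
      [4,5] "sent" : NP/(S\NP)
      [5,6] "every" : S\NP
  [6,7] "plan" : S\N

[0,1] (S/N)/NP  lex  "chased"
[1,2] (N/PP)/NP  lex  "that"
[2,3] PP/NP  lex  "cat"
[1,3] N/NP  >S  k=2
[0,3] S/NP  >S  k=1
[3,4] (N/NP)\(S/NP)  lex  "in"
[0,4] N/NP  <  k=3
[4,5] NP/(S\NP)  lex  "sent"
[5,6] S\NP  lex  "every"
[4,6] NP  >  k=5
[0,6] N  >  k=4
[6,7] S\N  lex  "plan"
[0,7] S  <  k=6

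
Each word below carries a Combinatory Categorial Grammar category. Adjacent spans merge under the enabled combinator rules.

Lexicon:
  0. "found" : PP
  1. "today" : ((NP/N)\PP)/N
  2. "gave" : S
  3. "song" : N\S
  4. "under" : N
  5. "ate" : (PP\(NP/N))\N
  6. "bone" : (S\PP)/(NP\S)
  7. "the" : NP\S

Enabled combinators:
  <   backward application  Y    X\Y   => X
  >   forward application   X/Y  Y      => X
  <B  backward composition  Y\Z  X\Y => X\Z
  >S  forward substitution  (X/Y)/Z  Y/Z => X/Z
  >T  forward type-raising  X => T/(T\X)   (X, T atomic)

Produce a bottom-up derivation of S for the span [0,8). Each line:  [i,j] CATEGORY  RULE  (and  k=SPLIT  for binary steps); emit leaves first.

[0,1] PP  lex  "found"
[1,2] ((NP/N)\PP)/N  lex  "today"
[2,3] S  lex  "gave"
[2,3] N/(N\S)  >T
[3,4] N\S  lex  "song"
[2,4] N  >  k=3
[1,4] (NP/N)\PP  >  k=2
[4,5] N  lex  "under"
[5,6] (PP\(NP/N))\N  lex  "ate"
[4,6] PP\(NP/N)  <  k=5
[1,6] PP\PP  <B  k=4
[6,7] (S\PP)/(NP\S)  lex  "bone"
[7,8] NP\S  lex  "the"
[6,8] S\PP  >  k=7
[1,8] S\PP  <B  k=6
[0,8] S  <  k=1

[0,8] S   <
  [0,1] "found" : PP
  [1,8] S\PP   <B
    [1,6] PP\PP   <B
      [1,4] (NP/N)\PP   >
        [1,2] "today" : ((NP/N)\PP)/N
        [2,4] N   >
          [2,3] N/(N\S)   >T
            [2,3] "gave" : S
          [3,4] "song" : N\S
      [4,6] PP\(NP/N)   <
        [4,5] "under" : N
        [5,6] "ate" : (PP\(NP/N))\N
    [6,8] S\PP   >
      [6,7] "bone" : (S\PP)/(NP\S)
      [7,8] "the" : NP\S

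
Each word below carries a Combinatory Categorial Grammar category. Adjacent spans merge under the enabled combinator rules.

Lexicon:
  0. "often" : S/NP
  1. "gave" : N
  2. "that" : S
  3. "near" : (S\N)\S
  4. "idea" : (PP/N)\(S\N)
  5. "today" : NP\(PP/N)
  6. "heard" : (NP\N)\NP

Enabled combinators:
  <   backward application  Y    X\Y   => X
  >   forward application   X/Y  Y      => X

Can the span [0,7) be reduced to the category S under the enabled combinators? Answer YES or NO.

[0,7] S   >
  [0,1] "often" : S/NP
  [1,7] NP   <
    [1,2] "gave" : N
    [2,7] NP\N   <
      [2,6] NP   <
        [2,5] PP/N   <
          [2,4] S\N   <
            [2,3] "that" : S
            [3,4] "near" : (S\N)\S
          [4,5] "idea" : (PP/N)\(S\N)
        [5,6] "today" : NP\(PP/N)
      [6,7] "heard" : (NP\N)\NP

YES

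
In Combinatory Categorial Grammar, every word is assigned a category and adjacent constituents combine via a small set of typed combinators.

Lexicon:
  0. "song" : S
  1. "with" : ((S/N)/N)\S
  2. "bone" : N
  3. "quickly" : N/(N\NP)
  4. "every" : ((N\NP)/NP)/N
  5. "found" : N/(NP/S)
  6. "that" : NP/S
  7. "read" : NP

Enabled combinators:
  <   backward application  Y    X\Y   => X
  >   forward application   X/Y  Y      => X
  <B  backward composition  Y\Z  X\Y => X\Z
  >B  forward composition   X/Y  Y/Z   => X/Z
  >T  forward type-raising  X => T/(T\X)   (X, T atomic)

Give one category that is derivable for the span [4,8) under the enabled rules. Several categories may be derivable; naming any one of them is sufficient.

N\NP

[0,8] S   >
  [0,3] S/N   >
    [0,2] (S/N)/N   <
      [0,1] "song" : S
      [1,2] "with" : ((S/N)/N)\S
    [2,3] "bone" : N
  [3,8] N   >
    [3,4] "quickly" : N/(N\NP)
    [4,8] N\NP   >
      [4,7] (N\NP)/NP   >
        [4,5] "every" : ((N\NP)/NP)/N
        [5,7] N   >
          [5,6] "found" : N/(NP/S)
          [6,7] "that" : NP/S
      [7,8] "read" : NP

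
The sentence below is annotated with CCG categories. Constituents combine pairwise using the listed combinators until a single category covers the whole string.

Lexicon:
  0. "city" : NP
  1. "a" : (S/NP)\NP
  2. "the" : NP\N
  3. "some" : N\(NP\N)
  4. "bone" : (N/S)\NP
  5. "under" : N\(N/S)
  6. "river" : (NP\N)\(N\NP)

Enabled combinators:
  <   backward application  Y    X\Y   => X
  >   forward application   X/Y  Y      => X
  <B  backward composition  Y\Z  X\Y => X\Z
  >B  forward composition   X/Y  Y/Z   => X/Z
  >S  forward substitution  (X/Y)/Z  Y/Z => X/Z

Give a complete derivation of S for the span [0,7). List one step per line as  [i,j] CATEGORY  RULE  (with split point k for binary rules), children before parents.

[0,7] S   >
  [0,2] S/NP   <
    [0,1] "city" : NP
    [1,2] "a" : (S/NP)\NP
  [2,7] NP   <
    [2,4] N   <
      [2,3] "the" : NP\N
      [3,4] "some" : N\(NP\N)
    [4,7] NP\N   <
      [4,6] N\NP   <B
        [4,5] "bone" : (N/S)\NP
        [5,6] "under" : N\(N/S)
      [6,7] "river" : (NP\N)\(N\NP)

[0,1] NP  lex  "city"
[1,2] (S/NP)\NP  lex  "a"
[0,2] S/NP  <  k=1
[2,3] NP\N  lex  "the"
[3,4] N\(NP\N)  lex  "some"
[2,4] N  <  k=3
[4,5] (N/S)\NP  lex  "bone"
[5,6] N\(N/S)  lex  "under"
[4,6] N\NP  <B  k=5
[6,7] (NP\N)\(N\NP)  lex  "river"
[4,7] NP\N  <  k=6
[2,7] NP  <  k=4
[0,7] S  >  k=2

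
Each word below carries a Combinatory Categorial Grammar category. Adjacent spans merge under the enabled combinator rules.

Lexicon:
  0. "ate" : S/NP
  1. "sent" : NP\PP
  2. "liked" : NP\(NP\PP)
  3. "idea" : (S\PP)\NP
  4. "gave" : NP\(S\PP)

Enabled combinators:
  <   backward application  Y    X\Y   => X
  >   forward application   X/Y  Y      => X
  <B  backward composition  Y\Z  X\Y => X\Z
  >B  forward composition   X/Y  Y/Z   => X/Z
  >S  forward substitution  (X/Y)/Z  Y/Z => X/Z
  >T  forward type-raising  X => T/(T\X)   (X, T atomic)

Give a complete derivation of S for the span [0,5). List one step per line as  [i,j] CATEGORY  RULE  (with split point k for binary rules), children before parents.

[0,5] S   >
  [0,1] "ate" : S/NP
  [1,5] NP   <
    [1,4] S\PP   <
      [1,3] NP   <
        [1,2] "sent" : NP\PP
        [2,3] "liked" : NP\(NP\PP)
      [3,4] "idea" : (S\PP)\NP
    [4,5] "gave" : NP\(S\PP)

[0,1] S/NP  lex  "ate"
[1,2] NP\PP  lex  "sent"
[2,3] NP\(NP\PP)  lex  "liked"
[1,3] NP  <  k=2
[3,4] (S\PP)\NP  lex  "idea"
[1,4] S\PP  <  k=3
[4,5] NP\(S\PP)  lex  "gave"
[1,5] NP  <  k=4
[0,5] S  >  k=1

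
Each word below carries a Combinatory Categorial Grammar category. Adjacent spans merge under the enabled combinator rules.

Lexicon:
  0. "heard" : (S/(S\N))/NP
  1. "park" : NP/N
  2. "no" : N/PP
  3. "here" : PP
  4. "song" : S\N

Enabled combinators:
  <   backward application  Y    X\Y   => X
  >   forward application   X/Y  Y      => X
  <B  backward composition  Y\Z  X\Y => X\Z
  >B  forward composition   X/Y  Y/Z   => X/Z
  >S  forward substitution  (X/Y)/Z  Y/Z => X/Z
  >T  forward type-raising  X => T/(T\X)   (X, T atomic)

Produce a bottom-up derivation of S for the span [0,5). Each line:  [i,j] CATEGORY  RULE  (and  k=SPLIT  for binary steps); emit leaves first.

[0,5] S   >
  [0,4] S/(S\N)   >
    [0,1] "heard" : (S/(S\N))/NP
    [1,4] NP   >
      [1,3] NP/PP   >B
        [1,2] "park" : NP/N
        [2,3] "no" : N/PP
      [3,4] "here" : PP
  [4,5] "song" : S\N

[0,1] (S/(S\N))/NP  lex  "heard"
[1,2] NP/N  lex  "park"
[2,3] N/PP  lex  "no"
[1,3] NP/PP  >B  k=2
[3,4] PP  lex  "here"
[1,4] NP  >  k=3
[0,4] S/(S\N)  >  k=1
[4,5] S\N  lex  "song"
[0,5] S  >  k=4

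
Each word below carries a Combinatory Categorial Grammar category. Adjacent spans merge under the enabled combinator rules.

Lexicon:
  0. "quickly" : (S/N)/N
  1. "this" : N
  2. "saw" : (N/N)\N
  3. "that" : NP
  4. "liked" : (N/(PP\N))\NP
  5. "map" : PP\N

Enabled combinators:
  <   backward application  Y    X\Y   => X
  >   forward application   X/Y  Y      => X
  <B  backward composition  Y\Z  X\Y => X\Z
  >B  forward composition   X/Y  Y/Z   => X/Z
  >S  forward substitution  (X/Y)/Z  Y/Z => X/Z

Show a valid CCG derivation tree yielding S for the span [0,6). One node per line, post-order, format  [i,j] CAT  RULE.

[0,6] S   >
  [0,3] S/N   >S
    [0,1] "quickly" : (S/N)/N
    [1,3] N/N   <
      [1,2] "this" : N
      [2,3] "saw" : (N/N)\N
  [3,6] N   >
    [3,5] N/(PP\N)   <
      [3,4] "that" : NP
      [4,5] "liked" : (N/(PP\N))\NP
    [5,6] "map" : PP\N

[0,1] (S/N)/N  lex  "quickly"
[1,2] N  lex  "this"
[2,3] (N/N)\N  lex  "saw"
[1,3] N/N  <  k=2
[0,3] S/N  >S  k=1
[3,4] NP  lex  "that"
[4,5] (N/(PP\N))\NP  lex  "liked"
[3,5] N/(PP\N)  <  k=4
[5,6] PP\N  lex  "map"
[3,6] N  >  k=5
[0,6] S  >  k=3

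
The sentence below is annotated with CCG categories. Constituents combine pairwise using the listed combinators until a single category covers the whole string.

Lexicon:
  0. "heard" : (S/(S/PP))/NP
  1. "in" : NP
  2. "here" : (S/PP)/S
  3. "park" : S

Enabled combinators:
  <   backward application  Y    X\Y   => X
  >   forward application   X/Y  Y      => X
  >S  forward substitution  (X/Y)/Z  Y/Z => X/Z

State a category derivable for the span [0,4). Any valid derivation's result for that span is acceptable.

S

[0,4] S   >
  [0,2] S/(S/PP)   >
    [0,1] "heard" : (S/(S/PP))/NP
    [1,2] "in" : NP
  [2,4] S/PP   >
    [2,3] "here" : (S/PP)/S
    [3,4] "park" : S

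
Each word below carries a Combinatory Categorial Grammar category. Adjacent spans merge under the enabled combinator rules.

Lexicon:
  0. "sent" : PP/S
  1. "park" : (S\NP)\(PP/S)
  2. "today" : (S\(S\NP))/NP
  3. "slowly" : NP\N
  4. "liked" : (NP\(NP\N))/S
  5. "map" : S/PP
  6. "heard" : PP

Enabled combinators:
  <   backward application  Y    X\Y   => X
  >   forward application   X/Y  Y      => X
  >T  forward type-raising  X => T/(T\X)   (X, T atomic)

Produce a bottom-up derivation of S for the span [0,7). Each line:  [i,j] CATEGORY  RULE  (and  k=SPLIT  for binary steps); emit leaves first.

[0,7] S   <
  [0,2] S\NP   <
    [0,1] "sent" : PP/S
    [1,2] "park" : (S\NP)\(PP/S)
  [2,7] S\(S\NP)   >
    [2,3] "today" : (S\(S\NP))/NP
    [3,7] NP   <
      [3,4] "slowly" : NP\N
      [4,7] NP\(NP\N)   >
        [4,5] "liked" : (NP\(NP\N))/S
        [5,7] S   >
          [5,6] "map" : S/PP
          [6,7] "heard" : PP

[0,1] PP/S  lex  "sent"
[1,2] (S\NP)\(PP/S)  lex  "park"
[0,2] S\NP  <  k=1
[2,3] (S\(S\NP))/NP  lex  "today"
[3,4] NP\N  lex  "slowly"
[4,5] (NP\(NP\N))/S  lex  "liked"
[5,6] S/PP  lex  "map"
[6,7] PP  lex  "heard"
[5,7] S  >  k=6
[4,7] NP\(NP\N)  >  k=5
[3,7] NP  <  k=4
[2,7] S\(S\NP)  >  k=3
[0,7] S  <  k=2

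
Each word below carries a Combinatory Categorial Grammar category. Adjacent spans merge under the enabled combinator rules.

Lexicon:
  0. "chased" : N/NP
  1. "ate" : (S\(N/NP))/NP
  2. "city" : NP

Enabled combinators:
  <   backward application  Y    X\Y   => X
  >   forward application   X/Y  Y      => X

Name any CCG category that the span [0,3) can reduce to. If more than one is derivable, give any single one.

S

[0,3] S   <
  [0,1] "chased" : N/NP
  [1,3] S\(N/NP)   >
    [1,2] "ate" : (S\(N/NP))/NP
    [2,3] "city" : NP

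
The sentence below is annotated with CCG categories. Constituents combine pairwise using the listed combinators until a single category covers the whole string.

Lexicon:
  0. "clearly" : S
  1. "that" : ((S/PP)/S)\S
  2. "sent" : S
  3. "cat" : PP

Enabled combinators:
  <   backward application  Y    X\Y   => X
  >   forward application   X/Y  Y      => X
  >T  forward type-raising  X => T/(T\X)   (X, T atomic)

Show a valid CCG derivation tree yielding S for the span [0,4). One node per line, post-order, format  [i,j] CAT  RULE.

[0,4] S   >
  [0,3] S/PP   >
    [0,2] (S/PP)/S   <
      [0,1] "clearly" : S
      [1,2] "that" : ((S/PP)/S)\S
    [2,3] "sent" : S
  [3,4] "cat" : PP

[0,1] S  lex  "clearly"
[1,2] ((S/PP)/S)\S  lex  "that"
[0,2] (S/PP)/S  <  k=1
[2,3] S  lex  "sent"
[0,3] S/PP  >  k=2
[3,4] PP  lex  "cat"
[0,4] S  >  k=3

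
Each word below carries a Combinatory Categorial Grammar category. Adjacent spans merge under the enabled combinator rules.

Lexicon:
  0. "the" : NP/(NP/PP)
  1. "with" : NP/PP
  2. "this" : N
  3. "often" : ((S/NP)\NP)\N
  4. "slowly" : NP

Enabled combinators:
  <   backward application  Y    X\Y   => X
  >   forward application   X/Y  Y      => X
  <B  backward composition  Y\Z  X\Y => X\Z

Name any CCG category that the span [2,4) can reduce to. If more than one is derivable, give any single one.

(S/NP)\NP

[0,5] S   >
  [0,4] S/NP   <
    [0,2] NP   >
      [0,1] "the" : NP/(NP/PP)
      [1,2] "with" : NP/PP
    [2,4] (S/NP)\NP   <
      [2,3] "this" : N
      [3,4] "often" : ((S/NP)\NP)\N
  [4,5] "slowly" : NP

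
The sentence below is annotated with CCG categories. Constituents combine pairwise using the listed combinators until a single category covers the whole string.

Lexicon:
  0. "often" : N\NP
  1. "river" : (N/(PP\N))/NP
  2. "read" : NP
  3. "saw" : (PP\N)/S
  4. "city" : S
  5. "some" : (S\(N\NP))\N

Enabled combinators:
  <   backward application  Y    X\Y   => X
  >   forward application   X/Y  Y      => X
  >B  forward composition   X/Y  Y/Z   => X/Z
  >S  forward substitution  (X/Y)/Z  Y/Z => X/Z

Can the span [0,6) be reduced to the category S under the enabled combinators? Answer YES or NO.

YES

[0,6] S   <
  [0,1] "often" : N\NP
  [1,6] S\(N\NP)   <
    [1,5] N   >
      [1,3] N/(PP\N)   >
        [1,2] "river" : (N/(PP\N))/NP
        [2,3] "read" : NP
      [3,5] PP\N   >
        [3,4] "saw" : (PP\N)/S
        [4,5] "city" : S
    [5,6] "some" : (S\(N\NP))\N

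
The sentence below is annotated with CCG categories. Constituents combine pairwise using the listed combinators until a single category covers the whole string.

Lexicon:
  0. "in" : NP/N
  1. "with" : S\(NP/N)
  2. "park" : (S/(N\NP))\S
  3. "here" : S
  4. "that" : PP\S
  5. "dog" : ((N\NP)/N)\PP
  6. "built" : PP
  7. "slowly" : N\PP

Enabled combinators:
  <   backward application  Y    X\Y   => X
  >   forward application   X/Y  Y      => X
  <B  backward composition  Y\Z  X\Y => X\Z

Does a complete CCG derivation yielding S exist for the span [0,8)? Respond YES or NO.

[0,8] S   >
  [0,3] S/(N\NP)   <
    [0,2] S   <
      [0,1] "in" : NP/N
      [1,2] "with" : S\(NP/N)
    [2,3] "park" : (S/(N\NP))\S
  [3,8] N\NP   >
    [3,6] (N\NP)/N   <
      [3,5] PP   <
        [3,4] "here" : S
        [4,5] "that" : PP\S
      [5,6] "dog" : ((N\NP)/N)\PP
    [6,8] N   <
      [6,7] "built" : PP
      [7,8] "slowly" : N\PP

YES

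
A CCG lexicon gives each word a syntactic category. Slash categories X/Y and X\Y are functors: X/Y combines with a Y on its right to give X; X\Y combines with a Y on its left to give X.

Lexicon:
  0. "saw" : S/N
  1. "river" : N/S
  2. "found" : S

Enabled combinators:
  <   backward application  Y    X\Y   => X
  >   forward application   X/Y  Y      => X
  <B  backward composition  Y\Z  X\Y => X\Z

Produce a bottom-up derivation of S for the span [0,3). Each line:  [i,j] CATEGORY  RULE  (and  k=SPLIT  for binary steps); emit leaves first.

[0,3] S   >
  [0,1] "saw" : S/N
  [1,3] N   >
    [1,2] "river" : N/S
    [2,3] "found" : S

[0,1] S/N  lex  "saw"
[1,2] N/S  lex  "river"
[2,3] S  lex  "found"
[1,3] N  >  k=2
[0,3] S  >  k=1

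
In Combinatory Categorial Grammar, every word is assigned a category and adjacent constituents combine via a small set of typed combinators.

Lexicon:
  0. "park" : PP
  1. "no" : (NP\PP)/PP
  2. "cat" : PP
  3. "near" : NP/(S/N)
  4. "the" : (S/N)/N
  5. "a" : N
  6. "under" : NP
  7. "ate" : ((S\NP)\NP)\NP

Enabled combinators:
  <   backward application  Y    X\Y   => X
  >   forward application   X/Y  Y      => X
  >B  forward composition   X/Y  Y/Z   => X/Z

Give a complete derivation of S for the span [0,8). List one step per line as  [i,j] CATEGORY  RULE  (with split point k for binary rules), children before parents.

[0,1] PP  lex  "park"
[1,2] (NP\PP)/PP  lex  "no"
[2,3] PP  lex  "cat"
[1,3] NP\PP  >  k=2
[0,3] NP  <  k=1
[3,4] NP/(S/N)  lex  "near"
[4,5] (S/N)/N  lex  "the"
[5,6] N  lex  "a"
[4,6] S/N  >  k=5
[3,6] NP  >  k=4
[6,7] NP  lex  "under"
[7,8] ((S\NP)\NP)\NP  lex  "ate"
[6,8] (S\NP)\NP  <  k=7
[3,8] S\NP  <  k=6
[0,8] S  <  k=3

[0,8] S   <
  [0,3] NP   <
    [0,1] "park" : PP
    [1,3] NP\PP   >
      [1,2] "no" : (NP\PP)/PP
      [2,3] "cat" : PP
  [3,8] S\NP   <
    [3,6] NP   >
      [3,4] "near" : NP/(S/N)
      [4,6] S/N   >
        [4,5] "the" : (S/N)/N
        [5,6] "a" : N
    [6,8] (S\NP)\NP   <
      [6,7] "under" : NP
      [7,8] "ate" : ((S\NP)\NP)\NP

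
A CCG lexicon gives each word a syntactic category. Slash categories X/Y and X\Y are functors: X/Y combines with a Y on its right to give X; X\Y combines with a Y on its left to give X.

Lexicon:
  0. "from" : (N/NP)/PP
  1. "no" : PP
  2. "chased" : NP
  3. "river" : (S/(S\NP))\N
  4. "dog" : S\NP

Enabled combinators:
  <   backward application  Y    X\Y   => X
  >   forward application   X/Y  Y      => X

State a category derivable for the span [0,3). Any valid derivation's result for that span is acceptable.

N

[0,5] S   >
  [0,4] S/(S\NP)   <
    [0,3] N   >
      [0,2] N/NP   >
        [0,1] "from" : (N/NP)/PP
        [1,2] "no" : PP
      [2,3] "chased" : NP
    [3,4] "river" : (S/(S\NP))\N
  [4,5] "dog" : S\NP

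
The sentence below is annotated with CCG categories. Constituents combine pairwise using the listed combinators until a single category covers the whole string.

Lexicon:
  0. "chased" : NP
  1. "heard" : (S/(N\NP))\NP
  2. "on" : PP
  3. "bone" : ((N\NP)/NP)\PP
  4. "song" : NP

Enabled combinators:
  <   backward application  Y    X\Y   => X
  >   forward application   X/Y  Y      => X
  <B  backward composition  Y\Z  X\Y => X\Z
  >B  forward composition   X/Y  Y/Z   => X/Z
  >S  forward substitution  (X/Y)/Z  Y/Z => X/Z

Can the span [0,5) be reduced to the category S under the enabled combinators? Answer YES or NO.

YES

[0,5] S   >
  [0,2] S/(N\NP)   <
    [0,1] "chased" : NP
    [1,2] "heard" : (S/(N\NP))\NP
  [2,5] N\NP   >
    [2,4] (N\NP)/NP   <
      [2,3] "on" : PP
      [3,4] "bone" : ((N\NP)/NP)\PP
    [4,5] "song" : NP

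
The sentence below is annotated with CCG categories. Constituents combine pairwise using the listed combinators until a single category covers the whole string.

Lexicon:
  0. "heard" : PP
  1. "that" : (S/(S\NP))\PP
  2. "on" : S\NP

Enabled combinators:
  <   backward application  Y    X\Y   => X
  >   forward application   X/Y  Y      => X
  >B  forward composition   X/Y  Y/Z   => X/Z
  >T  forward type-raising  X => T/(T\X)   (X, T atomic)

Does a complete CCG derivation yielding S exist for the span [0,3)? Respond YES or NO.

[0,3] S   >
  [0,2] S/(S\NP)   <
    [0,1] "heard" : PP
    [1,2] "that" : (S/(S\NP))\PP
  [2,3] "on" : S\NP

YES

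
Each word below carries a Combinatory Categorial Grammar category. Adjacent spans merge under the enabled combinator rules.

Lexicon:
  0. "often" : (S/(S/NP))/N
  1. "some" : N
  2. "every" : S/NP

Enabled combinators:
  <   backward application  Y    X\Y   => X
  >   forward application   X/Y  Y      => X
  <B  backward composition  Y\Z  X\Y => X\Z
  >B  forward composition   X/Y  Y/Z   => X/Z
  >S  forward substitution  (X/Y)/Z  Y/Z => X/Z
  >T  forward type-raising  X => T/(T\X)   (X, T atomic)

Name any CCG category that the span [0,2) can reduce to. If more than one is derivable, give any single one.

[0,3] S   >
  [0,2] S/(S/NP)   >
    [0,1] "often" : (S/(S/NP))/N
    [1,2] "some" : N
  [2,3] "every" : S/NP

S/(S/NP)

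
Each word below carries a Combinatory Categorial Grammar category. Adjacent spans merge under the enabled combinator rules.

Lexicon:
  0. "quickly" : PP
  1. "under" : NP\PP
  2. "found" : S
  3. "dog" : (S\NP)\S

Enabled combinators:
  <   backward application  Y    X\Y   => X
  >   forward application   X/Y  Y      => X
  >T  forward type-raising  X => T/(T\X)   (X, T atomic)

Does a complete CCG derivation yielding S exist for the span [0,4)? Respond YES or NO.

[0,4] S   <
  [0,2] NP   <
    [0,1] "quickly" : PP
    [1,2] "under" : NP\PP
  [2,4] S\NP   <
    [2,3] "found" : S
    [3,4] "dog" : (S\NP)\S

YES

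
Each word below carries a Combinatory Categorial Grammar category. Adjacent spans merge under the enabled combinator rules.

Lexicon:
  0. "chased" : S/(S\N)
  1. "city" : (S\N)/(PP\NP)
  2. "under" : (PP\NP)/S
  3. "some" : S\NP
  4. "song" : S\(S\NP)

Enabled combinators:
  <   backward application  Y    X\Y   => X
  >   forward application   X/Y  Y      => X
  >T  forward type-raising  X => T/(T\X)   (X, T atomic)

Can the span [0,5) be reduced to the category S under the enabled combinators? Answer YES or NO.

[0,5] S   >
  [0,1] "chased" : S/(S\N)
  [1,5] S\N   >
    [1,2] "city" : (S\N)/(PP\NP)
    [2,5] PP\NP   >
      [2,3] "under" : (PP\NP)/S
      [3,5] S   <
        [3,4] "some" : S\NP
        [4,5] "song" : S\(S\NP)

YES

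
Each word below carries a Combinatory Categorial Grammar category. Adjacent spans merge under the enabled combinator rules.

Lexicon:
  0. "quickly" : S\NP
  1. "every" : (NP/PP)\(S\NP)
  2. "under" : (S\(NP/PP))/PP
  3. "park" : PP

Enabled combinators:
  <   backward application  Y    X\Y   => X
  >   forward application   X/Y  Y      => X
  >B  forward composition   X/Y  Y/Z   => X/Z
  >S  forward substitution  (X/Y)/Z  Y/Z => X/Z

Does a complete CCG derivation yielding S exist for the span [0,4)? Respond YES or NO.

[0,4] S   <
  [0,2] NP/PP   <
    [0,1] "quickly" : S\NP
    [1,2] "every" : (NP/PP)\(S\NP)
  [2,4] S\(NP/PP)   >
    [2,3] "under" : (S\(NP/PP))/PP
    [3,4] "park" : PP

YES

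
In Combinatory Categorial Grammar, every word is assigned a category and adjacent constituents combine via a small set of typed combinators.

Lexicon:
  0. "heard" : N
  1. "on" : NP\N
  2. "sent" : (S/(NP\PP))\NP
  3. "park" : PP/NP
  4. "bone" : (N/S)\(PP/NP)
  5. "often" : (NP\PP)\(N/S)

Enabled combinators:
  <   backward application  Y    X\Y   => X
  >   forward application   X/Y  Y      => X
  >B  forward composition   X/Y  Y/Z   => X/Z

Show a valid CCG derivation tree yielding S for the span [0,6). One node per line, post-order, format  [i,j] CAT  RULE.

[0,6] S   >
  [0,3] S/(NP\PP)   <
    [0,2] NP   <
      [0,1] "heard" : N
      [1,2] "on" : NP\N
    [2,3] "sent" : (S/(NP\PP))\NP
  [3,6] NP\PP   <
    [3,5] N/S   <
      [3,4] "park" : PP/NP
      [4,5] "bone" : (N/S)\(PP/NP)
    [5,6] "often" : (NP\PP)\(N/S)

[0,1] N  lex  "heard"
[1,2] NP\N  lex  "on"
[0,2] NP  <  k=1
[2,3] (S/(NP\PP))\NP  lex  "sent"
[0,3] S/(NP\PP)  <  k=2
[3,4] PP/NP  lex  "park"
[4,5] (N/S)\(PP/NP)  lex  "bone"
[3,5] N/S  <  k=4
[5,6] (NP\PP)\(N/S)  lex  "often"
[3,6] NP\PP  <  k=5
[0,6] S  >  k=3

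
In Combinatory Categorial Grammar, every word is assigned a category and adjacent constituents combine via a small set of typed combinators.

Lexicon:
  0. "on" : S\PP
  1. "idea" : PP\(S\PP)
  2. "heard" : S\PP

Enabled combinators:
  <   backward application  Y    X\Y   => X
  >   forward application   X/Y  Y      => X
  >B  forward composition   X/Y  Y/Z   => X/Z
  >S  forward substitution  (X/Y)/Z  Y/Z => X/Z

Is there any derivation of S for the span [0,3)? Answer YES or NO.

YES

[0,3] S   <
  [0,2] PP   <
    [0,1] "on" : S\PP
    [1,2] "idea" : PP\(S\PP)
  [2,3] "heard" : S\PP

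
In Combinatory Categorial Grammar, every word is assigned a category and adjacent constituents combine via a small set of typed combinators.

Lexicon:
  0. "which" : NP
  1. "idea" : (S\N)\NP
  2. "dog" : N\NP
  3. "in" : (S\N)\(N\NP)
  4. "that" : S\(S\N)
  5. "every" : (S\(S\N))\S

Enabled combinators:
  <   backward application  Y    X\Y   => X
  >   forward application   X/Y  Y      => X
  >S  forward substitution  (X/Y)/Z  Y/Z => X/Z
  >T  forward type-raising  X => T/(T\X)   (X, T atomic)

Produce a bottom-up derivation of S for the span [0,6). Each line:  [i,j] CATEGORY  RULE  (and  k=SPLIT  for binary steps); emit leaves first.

[0,1] NP  lex  "which"
[1,2] (S\N)\NP  lex  "idea"
[0,2] S\N  <  k=1
[2,3] N\NP  lex  "dog"
[3,4] (S\N)\(N\NP)  lex  "in"
[2,4] S\N  <  k=3
[4,5] S\(S\N)  lex  "that"
[2,5] S  <  k=4
[5,6] (S\(S\N))\S  lex  "every"
[2,6] S\(S\N)  <  k=5
[0,6] S  <  k=2

[0,6] S   <
  [0,2] S\N   <
    [0,1] "which" : NP
    [1,2] "idea" : (S\N)\NP
  [2,6] S\(S\N)   <
    [2,5] S   <
      [2,4] S\N   <
        [2,3] "dog" : N\NP
        [3,4] "in" : (S\N)\(N\NP)
      [4,5] "that" : S\(S\N)
    [5,6] "every" : (S\(S\N))\S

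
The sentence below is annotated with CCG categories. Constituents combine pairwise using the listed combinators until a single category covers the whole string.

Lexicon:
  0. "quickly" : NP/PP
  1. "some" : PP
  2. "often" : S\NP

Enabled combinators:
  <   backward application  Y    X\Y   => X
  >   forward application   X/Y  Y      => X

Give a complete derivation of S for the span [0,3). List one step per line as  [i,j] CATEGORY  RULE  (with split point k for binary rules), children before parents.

[0,1] NP/PP  lex  "quickly"
[1,2] PP  lex  "some"
[0,2] NP  >  k=1
[2,3] S\NP  lex  "often"
[0,3] S  <  k=2

[0,3] S   <
  [0,2] NP   >
    [0,1] "quickly" : NP/PP
    [1,2] "some" : PP
  [2,3] "often" : S\NP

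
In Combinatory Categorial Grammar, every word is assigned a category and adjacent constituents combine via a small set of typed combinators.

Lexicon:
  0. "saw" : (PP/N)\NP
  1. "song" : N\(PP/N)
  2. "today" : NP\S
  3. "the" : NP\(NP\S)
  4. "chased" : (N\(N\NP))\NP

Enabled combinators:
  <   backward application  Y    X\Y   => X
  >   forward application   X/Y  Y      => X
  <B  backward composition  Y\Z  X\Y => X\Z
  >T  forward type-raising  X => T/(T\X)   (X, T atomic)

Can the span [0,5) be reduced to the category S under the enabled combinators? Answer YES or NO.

NO

(PP/N)\NP N\(PP/N) NP\S NP\(NP\S) (N\(N\NP))\NP
CKY chart[0,5] = {N, N/(N\N), NP/(NP\N), PP/(PP\N), S/(S\N)}; S ∉ chart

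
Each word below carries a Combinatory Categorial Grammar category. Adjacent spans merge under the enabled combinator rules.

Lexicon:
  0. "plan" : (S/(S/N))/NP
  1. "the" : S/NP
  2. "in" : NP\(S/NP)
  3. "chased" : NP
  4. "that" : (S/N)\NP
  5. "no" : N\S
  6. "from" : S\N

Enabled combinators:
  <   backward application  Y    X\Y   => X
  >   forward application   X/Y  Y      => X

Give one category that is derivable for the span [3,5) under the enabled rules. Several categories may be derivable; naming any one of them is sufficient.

[0,7] S   <
  [0,6] N   <
    [0,5] S   >
      [0,3] S/(S/N)   >
        [0,1] "plan" : (S/(S/N))/NP
        [1,3] NP   <
          [1,2] "the" : S/NP
          [2,3] "in" : NP\(S/NP)
      [3,5] S/N   <
        [3,4] "chased" : NP
        [4,5] "that" : (S/N)\NP
    [5,6] "no" : N\S
  [6,7] "from" : S\N

S/N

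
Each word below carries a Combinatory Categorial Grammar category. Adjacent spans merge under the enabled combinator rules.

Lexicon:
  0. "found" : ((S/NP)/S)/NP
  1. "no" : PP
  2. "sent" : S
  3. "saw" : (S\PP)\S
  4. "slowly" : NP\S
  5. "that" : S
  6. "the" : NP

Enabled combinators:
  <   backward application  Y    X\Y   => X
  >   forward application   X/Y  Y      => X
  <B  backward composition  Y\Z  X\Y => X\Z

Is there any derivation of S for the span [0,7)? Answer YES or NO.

YES

[0,7] S   >
  [0,6] S/NP   >
    [0,5] (S/NP)/S   >
      [0,1] "found" : ((S/NP)/S)/NP
      [1,5] NP   <
        [1,4] S   <
          [1,2] "no" : PP
          [2,4] S\PP   <
            [2,3] "sent" : S
            [3,4] "saw" : (S\PP)\S
        [4,5] "slowly" : NP\S
    [5,6] "that" : S
  [6,7] "the" : NP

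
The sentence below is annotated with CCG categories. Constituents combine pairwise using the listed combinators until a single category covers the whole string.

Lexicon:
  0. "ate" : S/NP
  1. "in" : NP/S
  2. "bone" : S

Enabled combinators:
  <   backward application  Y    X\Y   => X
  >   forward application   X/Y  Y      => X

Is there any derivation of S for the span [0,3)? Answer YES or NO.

[0,3] S   >
  [0,1] "ate" : S/NP
  [1,3] NP   >
    [1,2] "in" : NP/S
    [2,3] "bone" : S

YES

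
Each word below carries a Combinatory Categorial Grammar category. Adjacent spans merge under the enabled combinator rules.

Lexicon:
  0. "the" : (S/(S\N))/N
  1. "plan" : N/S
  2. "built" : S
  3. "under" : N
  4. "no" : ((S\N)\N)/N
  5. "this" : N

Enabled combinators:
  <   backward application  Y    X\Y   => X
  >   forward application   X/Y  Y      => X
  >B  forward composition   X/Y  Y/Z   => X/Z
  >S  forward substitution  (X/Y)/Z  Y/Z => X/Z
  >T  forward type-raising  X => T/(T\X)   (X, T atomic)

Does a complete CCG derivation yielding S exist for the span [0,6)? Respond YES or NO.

[0,6] S   >
  [0,3] S/(S\N)   >
    [0,1] "the" : (S/(S\N))/N
    [1,3] N   >
      [1,2] "plan" : N/S
      [2,3] "built" : S
  [3,6] S\N   <
    [3,4] "under" : N
    [4,6] (S\N)\N   >
      [4,5] "no" : ((S\N)\N)/N
      [5,6] "this" : N

YES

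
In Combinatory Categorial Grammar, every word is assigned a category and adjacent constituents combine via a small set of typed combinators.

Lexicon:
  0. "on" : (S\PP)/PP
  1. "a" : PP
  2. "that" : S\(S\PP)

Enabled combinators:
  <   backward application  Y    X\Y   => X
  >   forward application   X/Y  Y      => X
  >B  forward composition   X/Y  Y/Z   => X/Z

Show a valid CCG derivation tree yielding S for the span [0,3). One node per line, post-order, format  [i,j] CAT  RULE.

[0,1] (S\PP)/PP  lex  "on"
[1,2] PP  lex  "a"
[0,2] S\PP  >  k=1
[2,3] S\(S\PP)  lex  "that"
[0,3] S  <  k=2

[0,3] S   <
  [0,2] S\PP   >
    [0,1] "on" : (S\PP)/PP
    [1,2] "a" : PP
  [2,3] "that" : S\(S\PP)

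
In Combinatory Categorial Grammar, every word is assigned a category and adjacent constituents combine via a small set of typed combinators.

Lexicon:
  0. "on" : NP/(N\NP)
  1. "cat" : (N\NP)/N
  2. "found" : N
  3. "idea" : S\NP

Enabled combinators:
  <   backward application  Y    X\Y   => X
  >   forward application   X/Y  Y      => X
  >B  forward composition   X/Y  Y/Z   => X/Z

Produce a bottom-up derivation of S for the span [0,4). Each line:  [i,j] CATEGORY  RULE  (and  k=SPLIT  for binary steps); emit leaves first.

[0,1] NP/(N\NP)  lex  "on"
[1,2] (N\NP)/N  lex  "cat"
[0,2] NP/N  >B  k=1
[2,3] N  lex  "found"
[0,3] NP  >  k=2
[3,4] S\NP  lex  "idea"
[0,4] S  <  k=3

[0,4] S   <
  [0,3] NP   >
    [0,2] NP/N   >B
      [0,1] "on" : NP/(N\NP)
      [1,2] "cat" : (N\NP)/N
    [2,3] "found" : N
  [3,4] "idea" : S\NP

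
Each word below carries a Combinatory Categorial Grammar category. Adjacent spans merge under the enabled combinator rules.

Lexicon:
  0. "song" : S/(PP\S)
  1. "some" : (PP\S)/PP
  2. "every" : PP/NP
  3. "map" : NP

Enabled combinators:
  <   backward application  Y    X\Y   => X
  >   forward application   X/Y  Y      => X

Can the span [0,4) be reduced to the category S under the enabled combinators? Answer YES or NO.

[0,4] S   >
  [0,1] "song" : S/(PP\S)
  [1,4] PP\S   >
    [1,2] "some" : (PP\S)/PP
    [2,4] PP   >
      [2,3] "every" : PP/NP
      [3,4] "map" : NP

YES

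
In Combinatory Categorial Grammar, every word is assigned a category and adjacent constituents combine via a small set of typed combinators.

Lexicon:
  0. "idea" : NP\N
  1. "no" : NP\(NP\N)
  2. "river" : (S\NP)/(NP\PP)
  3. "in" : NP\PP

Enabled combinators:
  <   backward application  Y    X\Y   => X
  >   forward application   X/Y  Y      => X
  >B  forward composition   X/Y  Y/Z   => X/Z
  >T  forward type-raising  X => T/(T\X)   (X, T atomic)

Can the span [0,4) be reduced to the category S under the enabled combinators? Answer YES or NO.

YES

[0,4] S   <
  [0,2] NP   <
    [0,1] "idea" : NP\N
    [1,2] "no" : NP\(NP\N)
  [2,4] S\NP   >
    [2,3] "river" : (S\NP)/(NP\PP)
    [3,4] "in" : NP\PP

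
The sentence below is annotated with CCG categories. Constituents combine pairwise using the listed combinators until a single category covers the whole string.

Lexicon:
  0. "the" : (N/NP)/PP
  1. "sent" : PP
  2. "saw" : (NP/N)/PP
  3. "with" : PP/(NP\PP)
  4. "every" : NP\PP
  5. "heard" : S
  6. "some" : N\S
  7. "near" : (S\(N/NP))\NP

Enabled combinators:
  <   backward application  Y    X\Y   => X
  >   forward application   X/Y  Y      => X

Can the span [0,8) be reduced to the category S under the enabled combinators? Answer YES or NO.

[0,8] S   <
  [0,2] N/NP   >
    [0,1] "the" : (N/NP)/PP
    [1,2] "sent" : PP
  [2,8] S\(N/NP)   <
    [2,7] NP   >
      [2,5] NP/N   >
        [2,3] "saw" : (NP/N)/PP
        [3,5] PP   >
          [3,4] "with" : PP/(NP\PP)
          [4,5] "every" : NP\PP
      [5,7] N   <
        [5,6] "heard" : S
        [6,7] "some" : N\S
    [7,8] "near" : (S\(N/NP))\NP

YES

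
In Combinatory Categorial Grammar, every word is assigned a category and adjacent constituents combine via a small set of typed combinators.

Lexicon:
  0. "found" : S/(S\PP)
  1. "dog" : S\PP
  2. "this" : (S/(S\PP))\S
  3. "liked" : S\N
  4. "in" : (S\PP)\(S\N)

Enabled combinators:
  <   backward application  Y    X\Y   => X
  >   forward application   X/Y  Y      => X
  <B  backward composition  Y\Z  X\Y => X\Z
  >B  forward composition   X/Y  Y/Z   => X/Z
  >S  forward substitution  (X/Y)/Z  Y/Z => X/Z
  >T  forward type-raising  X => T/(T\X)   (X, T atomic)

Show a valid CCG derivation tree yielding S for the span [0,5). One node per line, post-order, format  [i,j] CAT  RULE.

[0,5] S   >
  [0,3] S/(S\PP)   <
    [0,2] S   >
      [0,1] "found" : S/(S\PP)
      [1,2] "dog" : S\PP
    [2,3] "this" : (S/(S\PP))\S
  [3,5] S\PP   <
    [3,4] "liked" : S\N
    [4,5] "in" : (S\PP)\(S\N)

[0,1] S/(S\PP)  lex  "found"
[1,2] S\PP  lex  "dog"
[0,2] S  >  k=1
[2,3] (S/(S\PP))\S  lex  "this"
[0,3] S/(S\PP)  <  k=2
[3,4] S\N  lex  "liked"
[4,5] (S\PP)\(S\N)  lex  "in"
[3,5] S\PP  <  k=4
[0,5] S  >  k=3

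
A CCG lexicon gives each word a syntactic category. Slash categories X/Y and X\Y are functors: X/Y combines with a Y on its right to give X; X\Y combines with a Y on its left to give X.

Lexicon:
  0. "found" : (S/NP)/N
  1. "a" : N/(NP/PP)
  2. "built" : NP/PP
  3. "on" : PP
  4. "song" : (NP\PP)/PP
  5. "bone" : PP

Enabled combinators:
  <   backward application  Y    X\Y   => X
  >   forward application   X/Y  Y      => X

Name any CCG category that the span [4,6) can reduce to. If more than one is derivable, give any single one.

NP\PP

[0,6] S   >
  [0,3] S/NP   >
    [0,1] "found" : (S/NP)/N
    [1,3] N   >
      [1,2] "a" : N/(NP/PP)
      [2,3] "built" : NP/PP
  [3,6] NP   <
    [3,4] "on" : PP
    [4,6] NP\PP   >
      [4,5] "song" : (NP\PP)/PP
      [5,6] "bone" : PP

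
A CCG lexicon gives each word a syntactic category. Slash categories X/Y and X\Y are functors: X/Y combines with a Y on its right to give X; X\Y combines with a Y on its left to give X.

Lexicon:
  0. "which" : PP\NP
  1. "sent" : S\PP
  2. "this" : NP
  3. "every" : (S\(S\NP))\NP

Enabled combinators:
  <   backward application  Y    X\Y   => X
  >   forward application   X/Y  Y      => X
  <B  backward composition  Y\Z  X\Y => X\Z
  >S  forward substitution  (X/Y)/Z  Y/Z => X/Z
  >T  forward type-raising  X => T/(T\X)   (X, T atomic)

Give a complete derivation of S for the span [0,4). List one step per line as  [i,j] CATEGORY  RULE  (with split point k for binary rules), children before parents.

[0,4] S   <
  [0,2] S\NP   <B
    [0,1] "which" : PP\NP
    [1,2] "sent" : S\PP
  [2,4] S\(S\NP)   <
    [2,3] "this" : NP
    [3,4] "every" : (S\(S\NP))\NP

[0,1] PP\NP  lex  "which"
[1,2] S\PP  lex  "sent"
[0,2] S\NP  <B  k=1
[2,3] NP  lex  "this"
[3,4] (S\(S\NP))\NP  lex  "every"
[2,4] S\(S\NP)  <  k=3
[0,4] S  <  k=2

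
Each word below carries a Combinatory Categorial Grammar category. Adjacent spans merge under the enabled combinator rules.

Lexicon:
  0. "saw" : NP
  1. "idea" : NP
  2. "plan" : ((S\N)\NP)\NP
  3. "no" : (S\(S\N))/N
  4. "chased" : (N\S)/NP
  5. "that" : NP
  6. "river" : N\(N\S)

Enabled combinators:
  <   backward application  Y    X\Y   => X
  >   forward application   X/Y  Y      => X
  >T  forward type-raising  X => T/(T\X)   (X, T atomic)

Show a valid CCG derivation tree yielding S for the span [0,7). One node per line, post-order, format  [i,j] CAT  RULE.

[0,7] S   <
  [0,3] S\N   <
    [0,1] "saw" : NP
    [1,3] (S\N)\NP   <
      [1,2] "idea" : NP
      [2,3] "plan" : ((S\N)\NP)\NP
  [3,7] S\(S\N)   >
    [3,4] "no" : (S\(S\N))/N
    [4,7] N   <
      [4,6] N\S   >
        [4,5] "chased" : (N\S)/NP
        [5,6] "that" : NP
      [6,7] "river" : N\(N\S)

[0,1] NP  lex  "saw"
[1,2] NP  lex  "idea"
[2,3] ((S\N)\NP)\NP  lex  "plan"
[1,3] (S\N)\NP  <  k=2
[0,3] S\N  <  k=1
[3,4] (S\(S\N))/N  lex  "no"
[4,5] (N\S)/NP  lex  "chased"
[5,6] NP  lex  "that"
[4,6] N\S  >  k=5
[6,7] N\(N\S)  lex  "river"
[4,7] N  <  k=6
[3,7] S\(S\N)  >  k=4
[0,7] S  <  k=3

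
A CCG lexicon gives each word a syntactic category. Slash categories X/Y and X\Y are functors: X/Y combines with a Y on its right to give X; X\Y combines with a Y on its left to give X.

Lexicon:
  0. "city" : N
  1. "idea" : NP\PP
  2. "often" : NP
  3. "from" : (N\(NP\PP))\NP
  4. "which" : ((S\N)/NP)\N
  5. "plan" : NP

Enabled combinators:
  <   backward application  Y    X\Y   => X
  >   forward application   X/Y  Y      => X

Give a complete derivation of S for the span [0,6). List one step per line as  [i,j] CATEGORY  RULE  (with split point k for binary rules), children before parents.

[0,1] N  lex  "city"
[1,2] NP\PP  lex  "idea"
[2,3] NP  lex  "often"
[3,4] (N\(NP\PP))\NP  lex  "from"
[2,4] N\(NP\PP)  <  k=3
[1,4] N  <  k=2
[4,5] ((S\N)/NP)\N  lex  "which"
[1,5] (S\N)/NP  <  k=4
[5,6] NP  lex  "plan"
[1,6] S\N  >  k=5
[0,6] S  <  k=1

[0,6] S   <
  [0,1] "city" : N
  [1,6] S\N   >
    [1,5] (S\N)/NP   <
      [1,4] N   <
        [1,2] "idea" : NP\PP
        [2,4] N\(NP\PP)   <
          [2,3] "often" : NP
          [3,4] "from" : (N\(NP\PP))\NP
      [4,5] "which" : ((S\N)/NP)\N
    [5,6] "plan" : NP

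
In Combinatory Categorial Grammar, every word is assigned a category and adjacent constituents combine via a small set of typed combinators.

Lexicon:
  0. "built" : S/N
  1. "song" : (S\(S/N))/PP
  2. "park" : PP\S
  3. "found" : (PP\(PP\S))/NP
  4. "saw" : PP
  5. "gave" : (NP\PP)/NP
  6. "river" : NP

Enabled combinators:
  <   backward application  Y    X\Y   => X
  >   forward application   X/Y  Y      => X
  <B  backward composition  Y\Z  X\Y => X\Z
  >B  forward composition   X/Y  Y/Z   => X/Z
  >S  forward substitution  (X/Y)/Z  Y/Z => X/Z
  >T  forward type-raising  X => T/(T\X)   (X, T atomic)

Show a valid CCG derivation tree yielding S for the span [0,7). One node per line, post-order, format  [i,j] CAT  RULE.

[0,1] S/N  lex  "built"
[1,2] (S\(S/N))/PP  lex  "song"
[2,3] PP\S  lex  "park"
[3,4] (PP\(PP\S))/NP  lex  "found"
[4,5] PP  lex  "saw"
[5,6] (NP\PP)/NP  lex  "gave"
[6,7] NP  lex  "river"
[5,7] NP\PP  >  k=6
[4,7] NP  <  k=5
[3,7] PP\(PP\S)  >  k=4
[2,7] PP  <  k=3
[1,7] S\(S/N)  >  k=2
[0,7] S  <  k=1

[0,7] S   <
  [0,1] "built" : S/N
  [1,7] S\(S/N)   >
    [1,2] "song" : (S\(S/N))/PP
    [2,7] PP   <
      [2,3] "park" : PP\S
      [3,7] PP\(PP\S)   >
        [3,4] "found" : (PP\(PP\S))/NP
        [4,7] NP   <
          [4,5] "saw" : PP
          [5,7] NP\PP   >
            [5,6] "gave" : (NP\PP)/NP
            [6,7] "river" : NP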